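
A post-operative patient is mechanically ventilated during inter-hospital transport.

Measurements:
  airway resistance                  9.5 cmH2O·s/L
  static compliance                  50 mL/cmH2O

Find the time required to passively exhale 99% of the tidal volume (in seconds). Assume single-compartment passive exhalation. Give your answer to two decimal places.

2.19

τ = R × C = 9.5 × 50 mL/cmH2O = 9.5 × 0.050 L/cmH2O = 0.475 s.
Exhaled fraction f = 1 − e^(−t/τ) → t = −τ·ln(1 − f) = −0.475·ln(0.01) = 2.187 s.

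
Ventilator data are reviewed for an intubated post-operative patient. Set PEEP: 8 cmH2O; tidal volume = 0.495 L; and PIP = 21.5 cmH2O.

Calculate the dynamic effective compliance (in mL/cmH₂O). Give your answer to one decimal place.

36.7

Dynamic compliance = Vt / (PIP − PEEP) = 495 / (21.5 − 8) = 495 / 13.5 = 36.667 mL/cmH2O.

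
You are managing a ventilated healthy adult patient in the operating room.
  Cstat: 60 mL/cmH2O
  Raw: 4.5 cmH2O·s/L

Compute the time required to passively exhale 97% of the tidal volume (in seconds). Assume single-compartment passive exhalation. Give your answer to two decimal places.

0.95

τ = R × C = 4.5 × 60 mL/cmH2O = 4.5 × 0.060 L/cmH2O = 0.27 s.
Exhaled fraction f = 1 − e^(−t/τ) → t = −τ·ln(1 − f) = −0.27·ln(0.03) = 0.9468 s.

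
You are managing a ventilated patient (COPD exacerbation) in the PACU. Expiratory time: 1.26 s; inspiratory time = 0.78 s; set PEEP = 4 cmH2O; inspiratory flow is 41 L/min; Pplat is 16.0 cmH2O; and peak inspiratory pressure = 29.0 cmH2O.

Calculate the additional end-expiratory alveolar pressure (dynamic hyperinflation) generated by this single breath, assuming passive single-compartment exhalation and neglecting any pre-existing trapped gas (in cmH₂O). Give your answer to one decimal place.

Flow: 41 L/min ÷ 60 = 0.6833 L/s.
Vt = flow × Ti = 0.6833 L/s × 0.78 s × 1000 mL/L = 532.97 mL.
R = (PIP − Pplat)/V̇ = (29.0 − 16.0) / 0.6833 = 13.0/0.6833 = 19.025 cmH2O·s/L.
C = Vt/(Pplat − PEEP) = 532.97 / (16.0 − 4) = 532.97/12.0 = 44.414 mL/cmH2O.
τ = R × C = 19.025 × 0.04441 L/cmH2O = 0.8449 s.
Fraction remaining = e^(−Te/τ) = e^(−1.26/0.8449) = 0.2251; trapped volume = 532.97 × 0.2251 = 119.97 mL.
Additional alveolar pressure from trapping ≈ V_trapped / C = 119.97 / 44.414 = 2.701 cmH2O.

2.7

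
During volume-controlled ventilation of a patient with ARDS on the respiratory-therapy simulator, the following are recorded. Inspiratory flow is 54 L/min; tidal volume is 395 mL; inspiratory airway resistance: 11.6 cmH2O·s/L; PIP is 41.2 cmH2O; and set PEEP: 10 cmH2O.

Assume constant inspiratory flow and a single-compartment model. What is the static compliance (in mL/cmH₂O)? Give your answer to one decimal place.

19.0

Flow: 54 L/min ÷ 60 = 0.9 L/s.
Equation of motion (constant flow): PIP = Vt/C + R·V̇ + PEEP.
Vt/C = PIP − R·V̇ − PEEP = 41.2 − 11.6×0.9 − 10 = 41.2 − 10.44 − 10 = 20.76 cmH2O.
C = Vt / 20.76 = 395 / 20.76 = 19.027 mL/cmH2O.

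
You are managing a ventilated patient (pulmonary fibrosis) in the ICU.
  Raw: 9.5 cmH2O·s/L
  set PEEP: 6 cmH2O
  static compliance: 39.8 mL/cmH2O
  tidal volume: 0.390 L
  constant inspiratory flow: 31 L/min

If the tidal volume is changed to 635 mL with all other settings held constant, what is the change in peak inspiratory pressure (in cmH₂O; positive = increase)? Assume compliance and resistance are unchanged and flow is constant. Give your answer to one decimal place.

6.2

PIP = Vt/C + R·V̇ + PEEP (constant-flow equation of motion).
Only the elastic term changes: ΔPIP = ΔVt / C = (635 − 390) / 39.8 = 6.156 cmH2O.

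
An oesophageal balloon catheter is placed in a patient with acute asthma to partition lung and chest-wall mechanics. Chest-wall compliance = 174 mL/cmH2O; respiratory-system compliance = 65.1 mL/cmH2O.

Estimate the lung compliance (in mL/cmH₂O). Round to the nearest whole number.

1/CL = 1/Crs − 1/Ccw.
1/CL = 1/65.1 − 1/174 = 0.009614.
CL = 104.01 mL/cmH2O.

104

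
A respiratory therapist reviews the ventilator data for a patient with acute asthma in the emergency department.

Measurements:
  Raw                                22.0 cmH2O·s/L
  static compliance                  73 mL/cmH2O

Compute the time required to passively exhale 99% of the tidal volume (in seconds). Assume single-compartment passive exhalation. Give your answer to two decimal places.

τ = R × C = 22.0 × 73 mL/cmH2O = 22.0 × 0.073 L/cmH2O = 1.606 s.
Exhaled fraction f = 1 − e^(−t/τ) → t = −τ·ln(1 − f) = −1.606·ln(0.01) = 7.396 s.

7.40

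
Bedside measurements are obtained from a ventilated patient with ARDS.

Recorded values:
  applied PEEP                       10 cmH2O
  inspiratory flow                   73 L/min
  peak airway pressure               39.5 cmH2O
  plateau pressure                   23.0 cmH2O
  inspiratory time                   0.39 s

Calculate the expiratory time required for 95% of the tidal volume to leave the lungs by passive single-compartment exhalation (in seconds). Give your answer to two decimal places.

1.48

Flow: 73 L/min ÷ 60 = 1.2167 L/s.
Vt = flow × Ti = 1.2167 L/s × 0.39 s × 1000 mL/L = 474.51 mL.
R = (PIP − Pplat)/V̇ = (39.5 − 23.0) / 1.2167 = 16.5/1.2167 = 13.561 cmH2O·s/L.
C = Vt/(Pplat − PEEP) = 474.51 / (23.0 − 10) = 474.51/13.0 = 36.501 mL/cmH2O.
τ = R × C = 13.561 × 0.0365 L/cmH2O = 0.495 s.
t = −τ·ln(1 − 0.95) = −0.495·ln(0.05) = 1.483 s.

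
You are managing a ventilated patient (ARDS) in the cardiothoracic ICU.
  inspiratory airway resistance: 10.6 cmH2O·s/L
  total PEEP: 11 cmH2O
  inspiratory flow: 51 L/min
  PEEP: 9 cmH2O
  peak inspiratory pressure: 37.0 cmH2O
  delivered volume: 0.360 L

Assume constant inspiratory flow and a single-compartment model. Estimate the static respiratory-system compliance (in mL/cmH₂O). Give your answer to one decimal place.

21.2

Flow: 51 L/min ÷ 60 = 0.85 L/s.
Total PEEP = 11 cmH2O (set 9 + intrinsic 2); this is the baseline alveolar pressure.
Equation of motion (constant flow): PIP = Vt/C + R·V̇ + PEEP.
Vt/C = PIP − R·V̇ − PEEP = 37.0 − 10.6×0.85 − 11 = 37.0 − 9.01 − 11 = 16.99 cmH2O.
C = Vt / 16.99 = 360 / 16.99 = 21.189 mL/cmH2O.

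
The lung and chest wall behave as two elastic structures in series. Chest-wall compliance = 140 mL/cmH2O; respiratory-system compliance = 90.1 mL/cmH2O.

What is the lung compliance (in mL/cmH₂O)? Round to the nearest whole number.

1/CL = 1/Crs − 1/Ccw.
1/CL = 1/90.1 − 1/140 = 0.003956.
CL = 252.78 mL/cmH2O.

253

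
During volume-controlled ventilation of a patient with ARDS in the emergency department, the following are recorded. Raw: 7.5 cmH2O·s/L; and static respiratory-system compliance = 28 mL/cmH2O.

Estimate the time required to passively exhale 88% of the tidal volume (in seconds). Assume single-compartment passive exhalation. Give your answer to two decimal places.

τ = R × C = 7.5 × 28 mL/cmH2O = 7.5 × 0.028 L/cmH2O = 0.21 s.
Exhaled fraction f = 1 − e^(−t/τ) → t = −τ·ln(1 − f) = −0.21·ln(0.12) = 0.4453 s.

0.45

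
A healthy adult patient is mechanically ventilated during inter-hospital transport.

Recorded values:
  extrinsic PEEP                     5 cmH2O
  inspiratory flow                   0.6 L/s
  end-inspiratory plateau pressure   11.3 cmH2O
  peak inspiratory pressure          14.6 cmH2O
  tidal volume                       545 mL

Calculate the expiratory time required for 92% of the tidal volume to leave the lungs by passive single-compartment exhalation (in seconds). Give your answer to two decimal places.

R = (PIP − Pplat)/V̇ = (14.6 − 11.3) / 0.6 = 3.3/0.6 = 5.5 cmH2O·s/L.
C = Vt/(Pplat − PEEP) = 545.0 / (11.3 − 5) = 545.0/6.3 = 86.508 mL/cmH2O.
τ = R × C = 5.5 × 0.08651 L/cmH2O = 0.4758 s.
t = −τ·ln(1 − 0.92) = −0.4758·ln(0.08) = 1.202 s.

1.20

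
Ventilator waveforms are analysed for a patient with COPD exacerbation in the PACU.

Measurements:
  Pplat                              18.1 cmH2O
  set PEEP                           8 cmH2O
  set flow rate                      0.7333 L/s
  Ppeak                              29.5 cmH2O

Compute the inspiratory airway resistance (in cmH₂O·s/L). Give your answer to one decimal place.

15.5

Raw = (PIP − Pplat) / flow = (29.5 − 18.1) / 0.7333 = 11.4 / 0.7333 = 15.546 cmH2O·s/L.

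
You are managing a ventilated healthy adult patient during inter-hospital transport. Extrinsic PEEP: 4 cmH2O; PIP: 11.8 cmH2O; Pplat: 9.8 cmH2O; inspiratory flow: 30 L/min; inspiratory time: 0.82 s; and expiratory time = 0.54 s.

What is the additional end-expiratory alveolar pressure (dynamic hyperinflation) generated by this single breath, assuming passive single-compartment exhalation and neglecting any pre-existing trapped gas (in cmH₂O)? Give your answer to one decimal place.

Flow: 30 L/min ÷ 60 = 0.5 L/s.
Vt = flow × Ti = 0.5 L/s × 0.82 s × 1000 mL/L = 410.0 mL.
R = (PIP − Pplat)/V̇ = (11.8 − 9.8) / 0.5 = 2.0/0.5 = 4.0 cmH2O·s/L.
C = Vt/(Pplat − PEEP) = 410.0 / (9.8 − 4) = 410.0/5.8 = 70.69 mL/cmH2O.
τ = R × C = 4.0 × 0.07069 L/cmH2O = 0.2828 s.
Fraction remaining = e^(−Te/τ) = e^(−0.54/0.2828) = 0.1482; trapped volume = 410.0 × 0.1482 = 60.762 mL.
Additional alveolar pressure from trapping ≈ V_trapped / C = 60.762 / 70.69 = 0.8596 cmH2O.

0.9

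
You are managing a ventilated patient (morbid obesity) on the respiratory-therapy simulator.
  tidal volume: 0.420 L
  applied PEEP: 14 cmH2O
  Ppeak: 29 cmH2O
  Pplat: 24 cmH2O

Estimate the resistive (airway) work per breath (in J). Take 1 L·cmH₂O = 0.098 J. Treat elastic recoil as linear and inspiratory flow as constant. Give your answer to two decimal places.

With constant inspiratory flow the resistive pressure is constant at PIP − Pplat = 29 − 24 = 5.0 cmH2O, so resistive work = 5.0 × 0.420 = 2.1 L·cmH2O.
× 0.098 J/(L·cmH2O) → 0.2058 J.

0.21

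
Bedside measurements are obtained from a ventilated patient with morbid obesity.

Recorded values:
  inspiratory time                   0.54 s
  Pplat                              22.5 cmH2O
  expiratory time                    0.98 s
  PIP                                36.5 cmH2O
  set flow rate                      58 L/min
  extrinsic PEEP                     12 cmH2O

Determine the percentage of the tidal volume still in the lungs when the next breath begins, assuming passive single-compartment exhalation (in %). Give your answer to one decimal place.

Flow: 58 L/min ÷ 60 = 0.9667 L/s.
Vt = flow × Ti = 0.9667 L/s × 0.54 s × 1000 mL/L = 522.02 mL.
R = (PIP − Pplat)/V̇ = (36.5 − 22.5) / 0.9667 = 14.0/0.9667 = 14.482 cmH2O·s/L.
C = Vt/(Pplat − PEEP) = 522.02 / (22.5 − 12) = 522.02/10.5 = 49.716 mL/cmH2O.
τ = R × C = 14.482 × 0.04972 L/cmH2O = 0.72 s.
Fraction remaining at end-expiration = e^(−Te/τ) = e^(−0.98/0.72) = 0.2564 → 25.64%.

25.6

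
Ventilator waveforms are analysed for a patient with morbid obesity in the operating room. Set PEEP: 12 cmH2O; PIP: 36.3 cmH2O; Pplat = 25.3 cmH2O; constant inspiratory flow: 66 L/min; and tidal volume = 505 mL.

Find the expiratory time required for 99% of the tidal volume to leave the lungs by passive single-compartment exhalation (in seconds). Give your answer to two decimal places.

Flow: 66 L/min ÷ 60 = 1.1 L/s.
R = (PIP − Pplat)/V̇ = (36.3 − 25.3) / 1.1 = 11.0/1.1 = 10.0 cmH2O·s/L.
C = Vt/(Pplat − PEEP) = 505.0 / (25.3 − 12) = 505.0/13.3 = 37.97 mL/cmH2O.
τ = R × C = 10.0 × 0.03797 L/cmH2O = 0.3797 s.
t = −τ·ln(1 − 0.99) = −0.3797·ln(0.01) = 1.749 s.

1.75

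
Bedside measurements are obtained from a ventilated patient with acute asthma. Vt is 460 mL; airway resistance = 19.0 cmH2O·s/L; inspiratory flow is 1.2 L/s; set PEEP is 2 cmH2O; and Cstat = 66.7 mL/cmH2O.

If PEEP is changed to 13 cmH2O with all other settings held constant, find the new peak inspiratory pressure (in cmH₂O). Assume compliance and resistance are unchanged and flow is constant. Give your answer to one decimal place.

PIP = Vt/C + R·V̇ + PEEP (constant-flow equation of motion).
Only the baseline term changes: ΔPIP = ΔPEEP = 13 − 2 = 11.0 cmH2O.
Original PIP = 460/66.7 + 19.0×1.2 + 2 = 31.697 cmH2O; new PIP = 31.697 + (11.0) = 42.697 cmH2O.

42.7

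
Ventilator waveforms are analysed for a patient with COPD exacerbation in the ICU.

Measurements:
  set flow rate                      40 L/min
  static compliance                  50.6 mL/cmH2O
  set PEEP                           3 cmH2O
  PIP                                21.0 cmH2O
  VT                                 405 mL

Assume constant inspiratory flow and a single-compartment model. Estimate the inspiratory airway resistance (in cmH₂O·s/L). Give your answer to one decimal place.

Flow: 40 L/min ÷ 60 = 0.6667 L/s.
Equation of motion (constant flow): PIP = Vt/C + R·V̇ + PEEP.
R·V̇ = PIP − Vt/C − PEEP = 21.0 − 405/50.6 − 3 = 21.0 − 8.004 − 3 = 9.996 cmH2O.
R = 9.996 / 0.6667 = 14.993 cmH2O·s/L.

15.0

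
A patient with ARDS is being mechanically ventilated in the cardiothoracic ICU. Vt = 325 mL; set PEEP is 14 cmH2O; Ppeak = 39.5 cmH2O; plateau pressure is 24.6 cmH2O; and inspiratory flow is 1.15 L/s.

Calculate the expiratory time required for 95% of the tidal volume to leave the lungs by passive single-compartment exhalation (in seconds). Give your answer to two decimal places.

R = (PIP − Pplat)/V̇ = (39.5 − 24.6) / 1.15 = 14.9/1.15 = 12.957 cmH2O·s/L.
C = Vt/(Pplat − PEEP) = 325.0 / (24.6 − 14) = 325.0/10.6 = 30.66 mL/cmH2O.
τ = R × C = 12.957 × 0.03066 L/cmH2O = 0.3973 s.
t = −τ·ln(1 − 0.95) = −0.3973·ln(0.05) = 1.19 s.

1.19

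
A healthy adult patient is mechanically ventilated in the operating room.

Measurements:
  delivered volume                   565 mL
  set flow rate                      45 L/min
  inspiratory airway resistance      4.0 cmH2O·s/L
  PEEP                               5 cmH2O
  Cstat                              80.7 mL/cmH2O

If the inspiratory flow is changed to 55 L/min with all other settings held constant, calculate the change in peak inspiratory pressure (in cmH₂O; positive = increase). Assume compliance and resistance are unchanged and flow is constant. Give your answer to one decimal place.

Flow: 45 L/min ÷ 60 = 0.75 L/s.
New flow: 55 L/min ÷ 60 = 0.9167 L/s.
PIP = Vt/C + R·V̇ + PEEP (constant-flow equation of motion).
Only the resistive term changes: ΔPIP = R × ΔV̇ = 4.0 × (0.9167 − 0.75) = 4.0 × 0.1667 = 0.6668 cmH2O.

0.7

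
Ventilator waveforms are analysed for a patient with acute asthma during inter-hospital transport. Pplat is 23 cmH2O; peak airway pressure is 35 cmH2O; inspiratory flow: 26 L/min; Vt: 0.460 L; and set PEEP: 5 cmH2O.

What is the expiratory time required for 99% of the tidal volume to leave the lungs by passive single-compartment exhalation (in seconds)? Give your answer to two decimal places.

3.26

Flow: 26 L/min ÷ 60 = 0.4333 L/s.
R = (PIP − Pplat)/V̇ = (35 − 23) / 0.4333 = 12.0/0.4333 = 27.694 cmH2O·s/L.
C = Vt/(Pplat − PEEP) = 460.0 / (23 − 5) = 460.0/18.0 = 25.556 mL/cmH2O.
τ = R × C = 27.694 × 0.02556 L/cmH2O = 0.7079 s.
t = −τ·ln(1 − 0.99) = −0.7079·ln(0.01) = 3.26 s.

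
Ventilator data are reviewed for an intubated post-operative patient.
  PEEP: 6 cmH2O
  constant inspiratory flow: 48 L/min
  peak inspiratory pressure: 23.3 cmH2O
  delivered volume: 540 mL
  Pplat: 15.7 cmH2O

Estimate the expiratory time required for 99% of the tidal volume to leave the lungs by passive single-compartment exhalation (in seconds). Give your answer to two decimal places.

Flow: 48 L/min ÷ 60 = 0.8 L/s.
R = (PIP − Pplat)/V̇ = (23.3 − 15.7) / 0.8 = 7.6/0.8 = 9.5 cmH2O·s/L.
C = Vt/(Pplat − PEEP) = 540.0 / (15.7 − 6) = 540.0/9.7 = 55.67 mL/cmH2O.
τ = R × C = 9.5 × 0.05567 L/cmH2O = 0.5289 s.
t = −τ·ln(1 − 0.99) = −0.5289·ln(0.01) = 2.436 s.

2.44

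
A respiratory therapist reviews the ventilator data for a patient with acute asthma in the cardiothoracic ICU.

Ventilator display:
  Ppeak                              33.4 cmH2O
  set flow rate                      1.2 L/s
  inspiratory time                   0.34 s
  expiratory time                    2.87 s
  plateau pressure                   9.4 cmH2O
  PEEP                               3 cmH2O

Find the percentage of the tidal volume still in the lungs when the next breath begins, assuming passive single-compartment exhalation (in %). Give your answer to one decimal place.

Vt = flow × Ti = 1.2 L/s × 0.34 s × 1000 mL/L = 408.0 mL.
R = (PIP − Pplat)/V̇ = (33.4 − 9.4) / 1.2 = 24.0/1.2 = 20.0 cmH2O·s/L.
C = Vt/(Pplat − PEEP) = 408.0 / (9.4 − 3) = 408.0/6.4 = 63.75 mL/cmH2O.
τ = R × C = 20.0 × 0.06375 L/cmH2O = 1.275 s.
Fraction remaining at end-expiration = e^(−Te/τ) = e^(−2.87/1.275) = 0.1053 → 10.53%.

10.5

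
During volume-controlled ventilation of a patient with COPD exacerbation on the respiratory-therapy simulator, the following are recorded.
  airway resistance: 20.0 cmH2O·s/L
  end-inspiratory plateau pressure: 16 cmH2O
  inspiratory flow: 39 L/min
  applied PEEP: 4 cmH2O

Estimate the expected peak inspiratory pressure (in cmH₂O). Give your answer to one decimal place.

29.0

Flow: 39 L/min ÷ 60 = 0.65 L/s.
PIP = Pplat + Raw × flow = 16 + 20.0 × 0.65 = 16 + 13.0 = 29.0 cmH2O.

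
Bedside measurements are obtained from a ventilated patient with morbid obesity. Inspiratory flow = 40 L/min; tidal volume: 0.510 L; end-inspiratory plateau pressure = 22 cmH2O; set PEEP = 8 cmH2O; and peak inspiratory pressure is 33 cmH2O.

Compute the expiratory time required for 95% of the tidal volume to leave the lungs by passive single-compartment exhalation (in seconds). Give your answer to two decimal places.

Flow: 40 L/min ÷ 60 = 0.6667 L/s.
R = (PIP − Pplat)/V̇ = (33 − 22) / 0.6667 = 11.0/0.6667 = 16.499 cmH2O·s/L.
C = Vt/(Pplat − PEEP) = 510.0 / (22 − 8) = 510.0/14.0 = 36.429 mL/cmH2O.
τ = R × C = 16.499 × 0.03643 L/cmH2O = 0.6011 s.
t = −τ·ln(1 − 0.95) = −0.6011·ln(0.05) = 1.801 s.

1.80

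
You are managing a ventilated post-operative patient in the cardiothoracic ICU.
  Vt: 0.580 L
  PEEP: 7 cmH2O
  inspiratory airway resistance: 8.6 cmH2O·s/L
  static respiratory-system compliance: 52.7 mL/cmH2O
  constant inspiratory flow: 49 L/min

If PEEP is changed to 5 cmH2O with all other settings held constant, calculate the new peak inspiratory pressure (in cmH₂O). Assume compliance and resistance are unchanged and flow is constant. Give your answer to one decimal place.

Flow: 49 L/min ÷ 60 = 0.8167 L/s.
PIP = Vt/C + R·V̇ + PEEP (constant-flow equation of motion).
Only the baseline term changes: ΔPIP = ΔPEEP = 5 − 7 = -2.0 cmH2O.
Original PIP = 580/52.7 + 8.6×0.8167 + 7 = 25.029 cmH2O; new PIP = 25.029 + (-2.0) = 23.029 cmH2O.

23.0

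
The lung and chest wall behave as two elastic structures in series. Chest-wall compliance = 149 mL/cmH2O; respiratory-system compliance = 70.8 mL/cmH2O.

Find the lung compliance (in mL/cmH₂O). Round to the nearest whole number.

135

1/CL = 1/Crs − 1/Ccw.
1/CL = 1/70.8 − 1/149 = 0.007413.
CL = 134.9 mL/cmH2O.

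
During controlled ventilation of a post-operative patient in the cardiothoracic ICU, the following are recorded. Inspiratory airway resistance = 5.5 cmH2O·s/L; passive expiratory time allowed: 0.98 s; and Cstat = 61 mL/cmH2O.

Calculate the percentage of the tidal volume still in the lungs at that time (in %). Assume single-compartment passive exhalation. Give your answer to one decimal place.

5.4

τ = R × C = 5.5 × 61 mL/cmH2O = 5.5 × 0.061 L/cmH2O = 0.3355 s.
Passive exhalation: V(t)/V₀ = e^(−t/τ) = e^(−0.98/0.3355) = 0.05388.
Fraction remaining = 0.05388 → 5.388%.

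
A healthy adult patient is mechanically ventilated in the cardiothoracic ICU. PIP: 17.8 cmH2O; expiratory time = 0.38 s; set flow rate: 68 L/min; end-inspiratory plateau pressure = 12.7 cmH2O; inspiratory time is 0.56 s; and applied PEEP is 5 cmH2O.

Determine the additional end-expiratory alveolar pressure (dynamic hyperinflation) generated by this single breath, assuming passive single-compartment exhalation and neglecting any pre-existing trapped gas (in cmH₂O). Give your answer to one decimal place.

2.8

Flow: 68 L/min ÷ 60 = 1.1333 L/s.
Vt = flow × Ti = 1.1333 L/s × 0.56 s × 1000 mL/L = 634.65 mL.
R = (PIP − Pplat)/V̇ = (17.8 − 12.7) / 1.1333 = 5.1/1.1333 = 4.5 cmH2O·s/L.
C = Vt/(Pplat − PEEP) = 634.65 / (12.7 − 5) = 634.65/7.7 = 82.422 mL/cmH2O.
τ = R × C = 4.5 × 0.08242 L/cmH2O = 0.3709 s.
Fraction remaining = e^(−Te/τ) = e^(−0.38/0.3709) = 0.359; trapped volume = 634.65 × 0.359 = 227.84 mL.
Additional alveolar pressure from trapping ≈ V_trapped / C = 227.84 / 82.422 = 2.764 cmH2O.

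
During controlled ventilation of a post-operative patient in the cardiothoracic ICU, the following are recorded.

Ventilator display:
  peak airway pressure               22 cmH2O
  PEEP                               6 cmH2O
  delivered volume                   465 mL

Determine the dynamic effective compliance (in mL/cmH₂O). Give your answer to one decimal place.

29.1

Dynamic compliance = Vt / (PIP − PEEP) = 465 / (22 − 6) = 465 / 16.0 = 29.063 mL/cmH2O.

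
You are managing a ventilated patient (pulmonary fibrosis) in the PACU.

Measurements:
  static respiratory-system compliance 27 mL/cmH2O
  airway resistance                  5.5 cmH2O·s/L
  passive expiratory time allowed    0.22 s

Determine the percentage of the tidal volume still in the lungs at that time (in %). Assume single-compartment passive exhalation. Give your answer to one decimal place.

τ = R × C = 5.5 × 27 mL/cmH2O = 5.5 × 0.027 L/cmH2O = 0.1485 s.
Passive exhalation: V(t)/V₀ = e^(−t/τ) = e^(−0.22/0.1485) = 0.2273.
Fraction remaining = 0.2273 → 22.73%.

22.7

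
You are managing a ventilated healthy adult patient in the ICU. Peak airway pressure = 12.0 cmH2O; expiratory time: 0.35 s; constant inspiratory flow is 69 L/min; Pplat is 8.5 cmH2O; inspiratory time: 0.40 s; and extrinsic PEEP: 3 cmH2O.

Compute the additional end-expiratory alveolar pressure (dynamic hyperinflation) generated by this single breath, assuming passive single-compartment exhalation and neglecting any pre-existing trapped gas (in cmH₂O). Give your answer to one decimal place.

1.4

Flow: 69 L/min ÷ 60 = 1.15 L/s.
Vt = flow × Ti = 1.15 L/s × 0.40 s × 1000 mL/L = 460.0 mL.
R = (PIP − Pplat)/V̇ = (12.0 − 8.5) / 1.15 = 3.5/1.15 = 3.043 cmH2O·s/L.
C = Vt/(Pplat − PEEP) = 460.0 / (8.5 − 3) = 460.0/5.5 = 83.636 mL/cmH2O.
τ = R × C = 3.043 × 0.08364 L/cmH2O = 0.2545 s.
Fraction remaining = e^(−Te/τ) = e^(−0.35/0.2545) = 0.2528; trapped volume = 460.0 × 0.2528 = 116.29 mL.
Additional alveolar pressure from trapping ≈ V_trapped / C = 116.29 / 83.636 = 1.39 cmH2O.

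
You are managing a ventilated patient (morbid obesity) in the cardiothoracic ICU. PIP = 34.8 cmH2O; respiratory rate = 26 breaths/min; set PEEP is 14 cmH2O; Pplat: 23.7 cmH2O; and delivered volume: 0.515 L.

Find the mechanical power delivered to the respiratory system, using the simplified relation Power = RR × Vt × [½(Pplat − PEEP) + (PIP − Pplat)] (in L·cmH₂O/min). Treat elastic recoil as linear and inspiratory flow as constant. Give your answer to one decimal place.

Per-breath work = Vt × [½(Pplat−PEEP) + (PIP−Pplat)] = 0.515 × [0.5×9.7 + 11.1] = 0.515 × 15.95 = 8.214 L·cmH2O.
Power = 26 × 8.214 = 213.56 L·cmH2O/min.

213.6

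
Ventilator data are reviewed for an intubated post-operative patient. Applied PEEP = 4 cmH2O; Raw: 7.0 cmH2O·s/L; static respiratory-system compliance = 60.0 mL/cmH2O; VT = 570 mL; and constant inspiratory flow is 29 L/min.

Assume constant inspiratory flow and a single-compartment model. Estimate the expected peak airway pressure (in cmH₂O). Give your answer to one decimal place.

16.9

Flow: 29 L/min ÷ 60 = 0.4833 L/s.
Equation of motion (constant flow): PIP = Vt/C + R·V̇ + PEEP.
PIP = 570/60.0 + 7.0×0.4833 + 4 = 9.5 + 3.383 + 4 = 16.883 cmH2O.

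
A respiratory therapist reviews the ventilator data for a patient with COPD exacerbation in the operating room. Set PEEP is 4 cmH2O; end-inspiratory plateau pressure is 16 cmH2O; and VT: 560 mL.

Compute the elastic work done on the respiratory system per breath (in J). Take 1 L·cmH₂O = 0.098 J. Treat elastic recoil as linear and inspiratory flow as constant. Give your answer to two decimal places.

Elastic work ≈ ½ × (Pplat − PEEP) × Vt = 0.5 × (16 − 4) × 0.560 L = 0.5 × 12.0 × 0.560 = 3.36 L·cmH2O.
× 0.098 J/(L·cmH2O) → 0.3293 J.

0.33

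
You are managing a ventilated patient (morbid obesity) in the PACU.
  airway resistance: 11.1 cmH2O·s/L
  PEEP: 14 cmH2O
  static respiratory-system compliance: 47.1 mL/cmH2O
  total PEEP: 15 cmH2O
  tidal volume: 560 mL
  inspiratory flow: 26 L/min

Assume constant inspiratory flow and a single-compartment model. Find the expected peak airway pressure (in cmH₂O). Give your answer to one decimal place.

Flow: 26 L/min ÷ 60 = 0.4333 L/s.
Total PEEP = 15 cmH2O (set 14 + intrinsic 1); this is the baseline alveolar pressure.
Equation of motion (constant flow): PIP = Vt/C + R·V̇ + PEEP.
PIP = 560/47.1 + 11.1×0.4333 + 15 = 11.89 + 4.81 + 15 = 31.7 cmH2O.

31.7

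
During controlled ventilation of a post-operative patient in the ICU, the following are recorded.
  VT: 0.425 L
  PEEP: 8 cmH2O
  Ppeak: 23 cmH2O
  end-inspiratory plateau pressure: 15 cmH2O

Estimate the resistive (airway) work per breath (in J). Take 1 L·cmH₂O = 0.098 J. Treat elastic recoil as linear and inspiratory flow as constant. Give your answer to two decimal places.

With constant inspiratory flow the resistive pressure is constant at PIP − Pplat = 23 − 15 = 8.0 cmH2O, so resistive work = 8.0 × 0.425 = 3.4 L·cmH2O.
× 0.098 J/(L·cmH2O) → 0.3332 J.

0.33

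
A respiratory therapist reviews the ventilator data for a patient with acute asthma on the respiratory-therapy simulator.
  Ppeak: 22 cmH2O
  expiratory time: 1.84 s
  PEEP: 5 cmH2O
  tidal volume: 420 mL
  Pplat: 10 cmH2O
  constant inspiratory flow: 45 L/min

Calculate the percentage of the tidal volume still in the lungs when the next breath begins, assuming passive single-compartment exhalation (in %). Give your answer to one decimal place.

25.4

Flow: 45 L/min ÷ 60 = 0.75 L/s.
R = (PIP − Pplat)/V̇ = (22 − 10) / 0.75 = 12.0/0.75 = 16.0 cmH2O·s/L.
C = Vt/(Pplat − PEEP) = 420.0 / (10 − 5) = 420.0/5.0 = 84.0 mL/cmH2O.
τ = R × C = 16.0 × 0.084 L/cmH2O = 1.344 s.
Fraction remaining at end-expiration = e^(−Te/τ) = e^(−1.84/1.344) = 0.2543 → 25.43%.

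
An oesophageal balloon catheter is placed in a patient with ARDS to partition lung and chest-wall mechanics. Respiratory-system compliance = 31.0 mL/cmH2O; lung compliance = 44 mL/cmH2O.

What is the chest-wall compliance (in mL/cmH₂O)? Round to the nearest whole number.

1/Ccw = 1/Crs − 1/CL.
1/Ccw = 1/31.0 − 1/44 = 0.009531.
Ccw = 104.92 mL/cmH2O.

105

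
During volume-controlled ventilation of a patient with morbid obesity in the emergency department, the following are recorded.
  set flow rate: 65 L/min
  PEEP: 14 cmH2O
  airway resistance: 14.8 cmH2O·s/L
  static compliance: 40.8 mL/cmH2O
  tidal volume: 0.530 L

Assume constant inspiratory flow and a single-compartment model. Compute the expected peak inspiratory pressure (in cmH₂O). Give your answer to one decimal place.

43.0

Flow: 65 L/min ÷ 60 = 1.0833 L/s.
Equation of motion (constant flow): PIP = Vt/C + R·V̇ + PEEP.
PIP = 530/40.8 + 14.8×1.0833 + 14 = 12.99 + 16.033 + 14 = 43.023 cmH2O.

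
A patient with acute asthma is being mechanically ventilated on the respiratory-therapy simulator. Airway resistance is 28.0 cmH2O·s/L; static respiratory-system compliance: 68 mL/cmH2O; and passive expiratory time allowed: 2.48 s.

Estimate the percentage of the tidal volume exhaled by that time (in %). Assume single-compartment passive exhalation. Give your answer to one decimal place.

τ = R × C = 28.0 × 68 mL/cmH2O = 28.0 × 0.068 L/cmH2O = 1.904 s.
Passive exhalation: V(t)/V₀ = e^(−t/τ) = e^(−2.48/1.904) = 0.2718.
Fraction exhaled = 1 − 0.2718 = 0.7282 → 72.82%.

72.8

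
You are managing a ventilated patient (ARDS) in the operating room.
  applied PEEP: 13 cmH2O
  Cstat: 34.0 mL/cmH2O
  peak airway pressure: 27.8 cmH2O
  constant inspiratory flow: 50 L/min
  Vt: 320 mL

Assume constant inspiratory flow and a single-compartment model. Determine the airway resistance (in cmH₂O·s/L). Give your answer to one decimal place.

6.5

Flow: 50 L/min ÷ 60 = 0.8333 L/s.
Equation of motion (constant flow): PIP = Vt/C + R·V̇ + PEEP.
R·V̇ = PIP − Vt/C − PEEP = 27.8 − 320/34.0 − 13 = 27.8 − 9.412 − 13 = 5.388 cmH2O.
R = 5.388 / 0.8333 = 6.466 cmH2O·s/L.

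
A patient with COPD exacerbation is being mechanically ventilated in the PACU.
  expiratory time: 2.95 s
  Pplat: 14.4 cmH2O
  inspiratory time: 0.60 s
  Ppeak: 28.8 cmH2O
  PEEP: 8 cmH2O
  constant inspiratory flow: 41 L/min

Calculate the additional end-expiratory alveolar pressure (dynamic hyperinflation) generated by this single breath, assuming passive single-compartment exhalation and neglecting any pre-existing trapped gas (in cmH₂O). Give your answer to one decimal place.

0.7

Flow: 41 L/min ÷ 60 = 0.6833 L/s.
Vt = flow × Ti = 0.6833 L/s × 0.60 s × 1000 mL/L = 409.98 mL.
R = (PIP − Pplat)/V̇ = (28.8 − 14.4) / 0.6833 = 14.4/0.6833 = 21.074 cmH2O·s/L.
C = Vt/(Pplat − PEEP) = 409.98 / (14.4 − 8) = 409.98/6.4 = 64.059 mL/cmH2O.
τ = R × C = 21.074 × 0.06406 L/cmH2O = 1.35 s.
Fraction remaining = e^(−Te/τ) = e^(−2.95/1.35) = 0.1125; trapped volume = 409.98 × 0.1125 = 46.123 mL.
Additional alveolar pressure from trapping ≈ V_trapped / C = 46.123 / 64.059 = 0.72 cmH2O.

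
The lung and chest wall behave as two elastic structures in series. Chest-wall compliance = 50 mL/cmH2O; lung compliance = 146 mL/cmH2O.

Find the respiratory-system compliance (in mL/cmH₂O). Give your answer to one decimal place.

37.2

Lung and chest wall are elastances in series: 1/Crs = 1/CL + 1/Ccw.
1/Crs = 1/146 + 1/50 = 0.02685.
Crs = 37.244 mL/cmH2O.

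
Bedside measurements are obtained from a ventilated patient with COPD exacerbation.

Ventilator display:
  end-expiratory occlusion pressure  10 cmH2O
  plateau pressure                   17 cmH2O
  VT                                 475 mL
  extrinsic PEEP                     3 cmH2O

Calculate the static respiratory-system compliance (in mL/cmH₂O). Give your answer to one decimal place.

End-expiratory occlusion gives total PEEP = 10 cmH2O (intrinsic PEEP = 10 − 3 = 7). Use total PEEP for the elastic gradient.
Cstat = Vt / (Pplat − PEEPtotal) = 475 / (17 − 10) = 475 / 7.0 = 67.857 mL/cmH2O.

67.9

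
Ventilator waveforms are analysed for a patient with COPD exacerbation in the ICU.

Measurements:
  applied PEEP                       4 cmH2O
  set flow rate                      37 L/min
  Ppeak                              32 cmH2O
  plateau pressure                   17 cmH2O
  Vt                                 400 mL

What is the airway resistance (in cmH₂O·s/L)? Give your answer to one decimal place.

24.3

Flow: 37 L/min ÷ 60 = 0.6167 L/s.
Raw = (PIP − Pplat) / flow = (32 − 17) / 0.6167 = 15.0 / 0.6167 = 24.323 cmH2O·s/L.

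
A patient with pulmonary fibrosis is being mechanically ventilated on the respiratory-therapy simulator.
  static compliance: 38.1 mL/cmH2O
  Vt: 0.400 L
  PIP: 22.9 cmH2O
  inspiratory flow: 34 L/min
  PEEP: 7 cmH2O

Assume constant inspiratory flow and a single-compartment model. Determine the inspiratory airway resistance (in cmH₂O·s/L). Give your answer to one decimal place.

Flow: 34 L/min ÷ 60 = 0.5667 L/s.
Equation of motion (constant flow): PIP = Vt/C + R·V̇ + PEEP.
R·V̇ = PIP − Vt/C − PEEP = 22.9 − 400/38.1 − 7 = 22.9 − 10.499 − 7 = 5.401 cmH2O.
R = 5.401 / 0.5667 = 9.531 cmH2O·s/L.

9.5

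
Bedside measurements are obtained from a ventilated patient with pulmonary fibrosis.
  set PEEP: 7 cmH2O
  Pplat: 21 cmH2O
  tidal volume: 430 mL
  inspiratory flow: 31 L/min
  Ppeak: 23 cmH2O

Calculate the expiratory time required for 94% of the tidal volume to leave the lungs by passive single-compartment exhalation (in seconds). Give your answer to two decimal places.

0.33

Flow: 31 L/min ÷ 60 = 0.5167 L/s.
R = (PIP − Pplat)/V̇ = (23 − 21) / 0.5167 = 2.0/0.5167 = 3.871 cmH2O·s/L.
C = Vt/(Pplat − PEEP) = 430.0 / (21 − 7) = 430.0/14.0 = 30.714 mL/cmH2O.
τ = R × C = 3.871 × 0.03071 L/cmH2O = 0.1189 s.
t = −τ·ln(1 − 0.94) = −0.1189·ln(0.06) = 0.3345 s.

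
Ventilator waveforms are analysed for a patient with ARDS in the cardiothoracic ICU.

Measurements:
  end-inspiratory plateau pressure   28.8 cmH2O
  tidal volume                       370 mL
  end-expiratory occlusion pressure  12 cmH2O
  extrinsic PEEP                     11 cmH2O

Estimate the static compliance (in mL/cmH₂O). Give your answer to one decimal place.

22.0

End-expiratory occlusion gives total PEEP = 12 cmH2O (intrinsic PEEP = 12 − 11 = 1). Use total PEEP for the elastic gradient.
Cstat = Vt / (Pplat − PEEPtotal) = 370 / (28.8 − 12) = 370 / 16.8 = 22.024 mL/cmH2O.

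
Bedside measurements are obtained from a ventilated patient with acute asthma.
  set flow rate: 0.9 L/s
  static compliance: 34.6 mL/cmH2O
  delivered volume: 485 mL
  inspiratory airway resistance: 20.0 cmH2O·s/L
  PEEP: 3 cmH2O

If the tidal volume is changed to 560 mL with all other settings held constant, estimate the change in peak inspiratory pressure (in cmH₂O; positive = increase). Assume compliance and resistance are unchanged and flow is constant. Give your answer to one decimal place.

2.2

PIP = Vt/C + R·V̇ + PEEP (constant-flow equation of motion).
Only the elastic term changes: ΔPIP = ΔVt / C = (560 − 485) / 34.6 = 2.168 cmH2O.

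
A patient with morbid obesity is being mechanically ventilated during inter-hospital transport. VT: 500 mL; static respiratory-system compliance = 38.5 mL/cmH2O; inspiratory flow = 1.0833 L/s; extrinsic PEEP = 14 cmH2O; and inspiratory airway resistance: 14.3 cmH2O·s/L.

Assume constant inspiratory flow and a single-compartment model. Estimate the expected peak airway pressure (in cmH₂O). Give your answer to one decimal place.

Equation of motion (constant flow): PIP = Vt/C + R·V̇ + PEEP.
PIP = 500/38.5 + 14.3×1.0833 + 14 = 12.987 + 15.491 + 14 = 42.478 cmH2O.

42.5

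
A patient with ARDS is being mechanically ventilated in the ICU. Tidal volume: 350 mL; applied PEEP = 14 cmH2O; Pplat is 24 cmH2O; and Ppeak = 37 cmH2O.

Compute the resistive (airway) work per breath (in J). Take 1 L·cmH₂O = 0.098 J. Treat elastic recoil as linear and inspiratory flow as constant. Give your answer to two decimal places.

With constant inspiratory flow the resistive pressure is constant at PIP − Pplat = 37 − 24 = 13.0 cmH2O, so resistive work = 13.0 × 0.350 = 4.55 L·cmH2O.
× 0.098 J/(L·cmH2O) → 0.4459 J.

0.45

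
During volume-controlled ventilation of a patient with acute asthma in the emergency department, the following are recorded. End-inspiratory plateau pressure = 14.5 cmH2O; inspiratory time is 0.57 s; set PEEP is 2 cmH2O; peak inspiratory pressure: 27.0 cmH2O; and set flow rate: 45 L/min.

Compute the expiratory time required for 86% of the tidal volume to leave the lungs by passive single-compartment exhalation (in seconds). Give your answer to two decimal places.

Flow: 45 L/min ÷ 60 = 0.75 L/s.
Vt = flow × Ti = 0.75 L/s × 0.57 s × 1000 mL/L = 427.5 mL.
R = (PIP − Pplat)/V̇ = (27.0 − 14.5) / 0.75 = 12.5/0.75 = 16.667 cmH2O·s/L.
C = Vt/(Pplat − PEEP) = 427.5 / (14.5 − 2) = 427.5/12.5 = 34.2 mL/cmH2O.
τ = R × C = 16.667 × 0.0342 L/cmH2O = 0.57 s.
t = −τ·ln(1 − 0.86) = −0.57·ln(0.14) = 1.121 s.

1.12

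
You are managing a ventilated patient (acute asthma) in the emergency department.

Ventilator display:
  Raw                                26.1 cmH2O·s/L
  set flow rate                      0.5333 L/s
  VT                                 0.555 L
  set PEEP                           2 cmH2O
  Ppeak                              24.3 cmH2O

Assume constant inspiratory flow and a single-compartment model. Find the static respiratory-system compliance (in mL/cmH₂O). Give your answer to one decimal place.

66.2

Equation of motion (constant flow): PIP = Vt/C + R·V̇ + PEEP.
Vt/C = PIP − R·V̇ − PEEP = 24.3 − 26.1×0.5333 − 2 = 24.3 − 13.919 − 2 = 8.381 cmH2O.
C = Vt / 8.381 = 555 / 8.381 = 66.221 mL/cmH2O.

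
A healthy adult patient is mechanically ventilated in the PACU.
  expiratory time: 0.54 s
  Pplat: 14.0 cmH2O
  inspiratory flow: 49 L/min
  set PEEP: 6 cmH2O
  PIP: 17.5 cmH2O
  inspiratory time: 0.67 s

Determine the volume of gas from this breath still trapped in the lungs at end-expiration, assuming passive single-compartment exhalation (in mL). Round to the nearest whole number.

Flow: 49 L/min ÷ 60 = 0.8167 L/s.
Vt = flow × Ti = 0.8167 L/s × 0.67 s × 1000 mL/L = 547.19 mL.
R = (PIP − Pplat)/V̇ = (17.5 − 14.0) / 0.8167 = 3.5/0.8167 = 4.286 cmH2O·s/L.
C = Vt/(Pplat − PEEP) = 547.19 / (14.0 − 6) = 547.19/8.0 = 68.399 mL/cmH2O.
τ = R × C = 4.286 × 0.0684 L/cmH2O = 0.2932 s.
Fraction remaining = e^(−Te/τ) = e^(−0.54/0.2932) = 0.1585.
Trapped volume = 547.19 × 0.1585 = 86.73 mL.

87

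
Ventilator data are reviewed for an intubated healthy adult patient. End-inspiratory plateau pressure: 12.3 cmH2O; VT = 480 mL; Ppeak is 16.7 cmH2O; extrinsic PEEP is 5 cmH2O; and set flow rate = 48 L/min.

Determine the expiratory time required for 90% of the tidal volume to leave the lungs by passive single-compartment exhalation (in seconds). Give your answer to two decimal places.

Flow: 48 L/min ÷ 60 = 0.8 L/s.
R = (PIP − Pplat)/V̇ = (16.7 − 12.3) / 0.8 = 4.4/0.8 = 5.5 cmH2O·s/L.
C = Vt/(Pplat − PEEP) = 480.0 / (12.3 − 5) = 480.0/7.3 = 65.753 mL/cmH2O.
τ = R × C = 5.5 × 0.06575 L/cmH2O = 0.3616 s.
t = −τ·ln(1 − 0.90) = −0.3616·ln(0.1) = 0.8326 s.

0.83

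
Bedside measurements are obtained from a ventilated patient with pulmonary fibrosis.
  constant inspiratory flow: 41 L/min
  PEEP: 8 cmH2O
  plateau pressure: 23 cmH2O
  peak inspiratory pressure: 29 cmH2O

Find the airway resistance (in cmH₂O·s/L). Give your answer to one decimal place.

Flow: 41 L/min ÷ 60 = 0.6833 L/s.
Raw = (PIP − Pplat) / flow = (29 − 23) / 0.6833 = 6.0 / 0.6833 = 8.781 cmH2O·s/L.

8.8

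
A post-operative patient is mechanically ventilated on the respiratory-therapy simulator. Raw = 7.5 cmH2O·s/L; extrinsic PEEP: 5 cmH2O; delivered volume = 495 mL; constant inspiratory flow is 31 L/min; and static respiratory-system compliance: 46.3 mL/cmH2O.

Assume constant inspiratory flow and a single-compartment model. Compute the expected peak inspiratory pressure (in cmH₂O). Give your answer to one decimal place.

19.6

Flow: 31 L/min ÷ 60 = 0.5167 L/s.
Equation of motion (constant flow): PIP = Vt/C + R·V̇ + PEEP.
PIP = 495/46.3 + 7.5×0.5167 + 5 = 10.691 + 3.875 + 5 = 19.566 cmH2O.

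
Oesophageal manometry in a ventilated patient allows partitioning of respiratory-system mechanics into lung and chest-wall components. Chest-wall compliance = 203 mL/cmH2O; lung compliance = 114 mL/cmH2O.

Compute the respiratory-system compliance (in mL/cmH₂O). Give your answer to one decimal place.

Lung and chest wall are elastances in series: 1/Crs = 1/CL + 1/Ccw.
1/Crs = 1/114 + 1/203 = 0.0137.
Crs = 72.993 mL/cmH2O.

73.0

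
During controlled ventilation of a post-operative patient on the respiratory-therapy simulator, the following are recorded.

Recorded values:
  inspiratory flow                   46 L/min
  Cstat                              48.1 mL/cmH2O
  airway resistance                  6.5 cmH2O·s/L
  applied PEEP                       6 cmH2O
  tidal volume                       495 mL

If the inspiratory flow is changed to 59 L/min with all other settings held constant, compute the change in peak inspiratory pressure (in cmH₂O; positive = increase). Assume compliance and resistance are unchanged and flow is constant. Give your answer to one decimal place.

1.4

Flow: 46 L/min ÷ 60 = 0.7667 L/s.
New flow: 59 L/min ÷ 60 = 0.9833 L/s.
PIP = Vt/C + R·V̇ + PEEP (constant-flow equation of motion).
Only the resistive term changes: ΔPIP = R × ΔV̇ = 6.5 × (0.9833 − 0.7667) = 6.5 × 0.2166 = 1.408 cmH2O.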